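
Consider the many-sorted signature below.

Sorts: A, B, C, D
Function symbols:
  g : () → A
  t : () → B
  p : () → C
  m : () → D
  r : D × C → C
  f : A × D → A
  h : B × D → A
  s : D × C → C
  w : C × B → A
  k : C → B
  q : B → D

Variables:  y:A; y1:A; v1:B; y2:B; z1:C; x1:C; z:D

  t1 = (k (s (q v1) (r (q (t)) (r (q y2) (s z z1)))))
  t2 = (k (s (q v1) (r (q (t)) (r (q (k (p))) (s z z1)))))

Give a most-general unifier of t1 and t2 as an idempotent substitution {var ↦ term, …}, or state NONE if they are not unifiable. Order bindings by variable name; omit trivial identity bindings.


{y2 ↦ (k (p))}


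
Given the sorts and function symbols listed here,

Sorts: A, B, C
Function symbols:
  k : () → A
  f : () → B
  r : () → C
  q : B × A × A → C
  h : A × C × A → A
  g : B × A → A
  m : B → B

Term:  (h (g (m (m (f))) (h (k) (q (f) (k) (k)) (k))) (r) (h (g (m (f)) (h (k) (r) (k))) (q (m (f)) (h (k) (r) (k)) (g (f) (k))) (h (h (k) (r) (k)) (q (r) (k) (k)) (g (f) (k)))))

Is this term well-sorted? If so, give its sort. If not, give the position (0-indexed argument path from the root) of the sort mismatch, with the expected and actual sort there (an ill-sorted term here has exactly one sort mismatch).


        (f) : B
      (m (f)) : B
    (m (m (f))) : B
      (k) : A
        (f) : B
        (k) : A
        (k) : A
      (q (f) (k) (k)) : C
      (k) : A
    (h (k) (q (f) (k) (k)) (k)) : A
  (g (m (m (f))) (h (k) (q (f) (k) (k)) (k))) : A
  (r) : C
        (f) : B
      (m (f)) : B
        (k) : A
        (r) : C
        (k) : A
      (h (k) (r) (k)) : A
    (g (m (f)) (h (k) (r) (k))) : A
        (f) : B
      (m (f)) : B
        (k) : A
        (r) : C
        (k) : A
      (h (k) (r) (k)) : A
        (f) : B
        (k) : A
      (g (f) (k)) : A
    (q (m (f)) (h (k) (r) (k)) (g (f) (k))) : C
        (k) : A
        (r) : C
        (k) : A
      (h (k) (r) (k)) : A
        (r) : C
        (k) : A
        (k) : A
      (q (r) (k) (k)) : ✗ arg 0 at [2, 2, 1, 0] has sort C, expected B
        (f) : B
        (k) : A
      (g (f) (k)) : A

ill-sorted at position [2, 2, 1, 0]: expected B, got C


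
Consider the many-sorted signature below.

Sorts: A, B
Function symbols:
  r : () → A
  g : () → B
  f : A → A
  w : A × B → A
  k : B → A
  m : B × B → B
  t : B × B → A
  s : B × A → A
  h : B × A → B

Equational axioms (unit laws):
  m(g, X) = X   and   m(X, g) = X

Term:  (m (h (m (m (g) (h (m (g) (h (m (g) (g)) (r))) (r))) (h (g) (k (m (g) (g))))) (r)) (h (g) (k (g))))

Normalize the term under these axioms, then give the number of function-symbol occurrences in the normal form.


1. (m (h (m (m (g) (h (m (g) (h (m (g) (g)) (r))) (r))) (h (g) (k (m (g) (g))))) (r)) (h (g) (k (g))))  →  (m (h (m (h (m (g) (h (m (g) (g)) (r))) (r)) (h (g) (k (m (g) (g))))) (r)) (h (g) (k (g))))
2. (m (h (m (h (m (g) (h (m (g) (g)) (r))) (r)) (h (g) (k (m (g) (g))))) (r)) (h (g) (k (g))))  →  (m (h (m (h (h (m (g) (g)) (r)) (r)) (h (g) (k (m (g) (g))))) (r)) (h (g) (k (g))))
3. (m (h (m (h (h (m (g) (g)) (r)) (r)) (h (g) (k (m (g) (g))))) (r)) (h (g) (k (g))))  →  (m (h (m (h (h (g) (r)) (r)) (h (g) (k (m (g) (g))))) (r)) (h (g) (k (g))))
4. (m (h (m (h (h (g) (r)) (r)) (h (g) (k (m (g) (g))))) (r)) (h (g) (k (g))))  →  (m (h (m (h (h (g) (r)) (r)) (h (g) (k (g)))) (r)) (h (g) (k (g))))
normal form: (m (h (m (h (h (g) (r)) (r)) (h (g) (k (g)))) (r)) (h (g) (k (g))))

size = 17


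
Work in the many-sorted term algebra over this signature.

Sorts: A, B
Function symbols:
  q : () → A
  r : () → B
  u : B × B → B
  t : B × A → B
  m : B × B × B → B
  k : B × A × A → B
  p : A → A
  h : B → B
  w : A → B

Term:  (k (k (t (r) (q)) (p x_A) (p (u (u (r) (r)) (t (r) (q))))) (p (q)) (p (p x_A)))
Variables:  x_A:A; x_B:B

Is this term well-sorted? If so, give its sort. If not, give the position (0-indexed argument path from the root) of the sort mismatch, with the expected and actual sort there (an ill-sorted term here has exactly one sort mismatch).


ill-sorted at position [0, 2, 0]: expected A, got B

      (r) : B
      (q) : A
    (t (r) (q)) : B
      x_A : A
    (p x_A) : A
          (r) : B
          (r) : B
        (u (r) (r)) : B
          (r) : B
          (q) : A
        (t (r) (q)) : B
      (u (u (r) (r)) (t (r) (q))) : B
    (p (u (u (r) (r)) (t (r) (q)))) : ✗ arg 0 at [0, 2, 0] has sort B, expected A
    (q) : A
  (p (q)) : A
      x_A : A
    (p x_A) : A
  (p (p x_A)) : A


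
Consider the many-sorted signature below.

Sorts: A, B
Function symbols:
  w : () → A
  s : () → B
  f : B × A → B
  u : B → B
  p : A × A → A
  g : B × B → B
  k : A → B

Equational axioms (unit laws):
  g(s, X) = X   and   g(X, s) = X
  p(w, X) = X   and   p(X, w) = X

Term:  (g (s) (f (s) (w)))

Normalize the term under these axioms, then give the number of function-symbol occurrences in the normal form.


size = 3

1. (g (s) (f (s) (w)))  →  (f (s) (w))
normal form: (f (s) (w))


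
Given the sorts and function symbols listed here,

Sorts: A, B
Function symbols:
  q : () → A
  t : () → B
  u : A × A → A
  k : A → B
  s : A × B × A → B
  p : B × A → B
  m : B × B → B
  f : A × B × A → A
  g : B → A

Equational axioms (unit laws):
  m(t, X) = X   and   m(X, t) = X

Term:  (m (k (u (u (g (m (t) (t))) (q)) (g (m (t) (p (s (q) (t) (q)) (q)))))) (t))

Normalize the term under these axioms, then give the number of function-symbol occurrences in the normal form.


1. (m (k (u (u (g (m (t) (t))) (q)) (g (m (t) (p (s (q) (t) (q)) (q)))))) (t))  →  (k (u (u (g (m (t) (t))) (q)) (g (m (t) (p (s (q) (t) (q)) (q))))))
2. (k (u (u (g (m (t) (t))) (q)) (g (m (t) (p (s (q) (t) (q)) (q))))))  →  (k (u (u (g (t)) (q)) (g (m (t) (p (s (q) (t) (q)) (q))))))
3. (k (u (u (g (t)) (q)) (g (m (t) (p (s (q) (t) (q)) (q))))))  →  (k (u (u (g (t)) (q)) (g (p (s (q) (t) (q)) (q)))))
normal form: (k (u (u (g (t)) (q)) (g (p (s (q) (t) (q)) (q)))))

size = 13


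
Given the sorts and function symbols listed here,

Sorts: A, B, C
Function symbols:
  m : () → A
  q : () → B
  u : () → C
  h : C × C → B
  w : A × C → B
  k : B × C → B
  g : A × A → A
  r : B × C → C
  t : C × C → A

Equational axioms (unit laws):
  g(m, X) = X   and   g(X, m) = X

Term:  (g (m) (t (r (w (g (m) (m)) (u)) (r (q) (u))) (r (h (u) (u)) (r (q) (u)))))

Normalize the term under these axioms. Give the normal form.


normal form = (t (r (w (m) (u)) (r (q) (u))) (r (h (u) (u)) (r (q) (u))))

1. (g (m) (t (r (w (g (m) (m)) (u)) (r (q) (u))) (r (h (u) (u)) (r (q) (u)))))  →  (t (r (w (g (m) (m)) (u)) (r (q) (u))) (r (h (u) (u)) (r (q) (u))))
2. (t (r (w (g (m) (m)) (u)) (r (q) (u))) (r (h (u) (u)) (r (q) (u))))  →  (t (r (w (m) (u)) (r (q) (u))) (r (h (u) (u)) (r (q) (u))))


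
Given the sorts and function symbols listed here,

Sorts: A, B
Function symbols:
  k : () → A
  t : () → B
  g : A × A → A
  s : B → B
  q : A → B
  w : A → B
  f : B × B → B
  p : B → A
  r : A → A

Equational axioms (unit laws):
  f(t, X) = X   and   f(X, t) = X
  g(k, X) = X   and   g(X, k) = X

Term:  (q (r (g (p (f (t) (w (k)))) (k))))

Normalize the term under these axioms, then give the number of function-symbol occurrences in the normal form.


1. (q (r (g (p (f (t) (w (k)))) (k))))  →  (q (r (p (f (t) (w (k))))))
2. (q (r (p (f (t) (w (k))))))  →  (q (r (p (w (k)))))
normal form: (q (r (p (w (k)))))

size = 5


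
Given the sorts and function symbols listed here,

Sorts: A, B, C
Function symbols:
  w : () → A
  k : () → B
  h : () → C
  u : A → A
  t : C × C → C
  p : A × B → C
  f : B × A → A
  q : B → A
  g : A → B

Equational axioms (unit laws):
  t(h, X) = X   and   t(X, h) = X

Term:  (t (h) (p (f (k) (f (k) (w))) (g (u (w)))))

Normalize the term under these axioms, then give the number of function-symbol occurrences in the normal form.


1. (t (h) (p (f (k) (f (k) (w))) (g (u (w)))))  →  (p (f (k) (f (k) (w))) (g (u (w))))
normal form: (p (f (k) (f (k) (w))) (g (u (w))))

size = 9


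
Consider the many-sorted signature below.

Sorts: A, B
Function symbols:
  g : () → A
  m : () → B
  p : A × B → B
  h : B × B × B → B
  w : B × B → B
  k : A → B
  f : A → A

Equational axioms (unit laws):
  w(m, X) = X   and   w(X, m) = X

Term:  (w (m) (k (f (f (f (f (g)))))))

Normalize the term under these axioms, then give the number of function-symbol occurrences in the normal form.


size = 6

1. (w (m) (k (f (f (f (f (g)))))))  →  (k (f (f (f (f (g))))))
normal form: (k (f (f (f (f (g))))))


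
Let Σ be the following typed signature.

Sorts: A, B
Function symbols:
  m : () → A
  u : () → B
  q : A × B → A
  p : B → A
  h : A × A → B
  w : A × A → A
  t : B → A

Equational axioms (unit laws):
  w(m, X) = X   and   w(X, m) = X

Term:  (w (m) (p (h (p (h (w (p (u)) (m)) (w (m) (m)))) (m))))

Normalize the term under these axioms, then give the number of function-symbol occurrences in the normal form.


size = 8

1. (w (m) (p (h (p (h (w (p (u)) (m)) (w (m) (m)))) (m))))  →  (p (h (p (h (w (p (u)) (m)) (w (m) (m)))) (m)))
2. (p (h (p (h (w (p (u)) (m)) (w (m) (m)))) (m)))  →  (p (h (p (h (p (u)) (w (m) (m)))) (m)))
3. (p (h (p (h (p (u)) (w (m) (m)))) (m)))  →  (p (h (p (h (p (u)) (m))) (m)))
normal form: (p (h (p (h (p (u)) (m))) (m)))


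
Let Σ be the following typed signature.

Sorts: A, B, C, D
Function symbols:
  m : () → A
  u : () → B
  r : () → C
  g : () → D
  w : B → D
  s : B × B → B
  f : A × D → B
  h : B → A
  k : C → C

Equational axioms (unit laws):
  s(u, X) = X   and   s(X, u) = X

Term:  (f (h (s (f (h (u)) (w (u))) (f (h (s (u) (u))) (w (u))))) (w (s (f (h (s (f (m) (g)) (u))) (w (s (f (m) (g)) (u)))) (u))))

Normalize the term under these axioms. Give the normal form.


normal form = (f (h (s (f (h (u)) (w (u))) (f (h (u)) (w (u))))) (w (f (h (f (m) (g))) (w (f (m) (g))))))

1. (f (h (s (f (h (u)) (w (u))) (f (h (s (u) (u))) (w (u))))) (w (s (f (h (s (f (m) (g)) (u))) (w (s (f (m) (g)) (u)))) (u))))  →  (f (h (s (f (h (u)) (w (u))) (f (h (u)) (w (u))))) (w (s (f (h (s (f (m) (g)) (u))) (w (s (f (m) (g)) (u)))) (u))))
2. (f (h (s (f (h (u)) (w (u))) (f (h (u)) (w (u))))) (w (s (f (h (s (f (m) (g)) (u))) (w (s (f (m) (g)) (u)))) (u))))  →  (f (h (s (f (h (u)) (w (u))) (f (h (u)) (w (u))))) (w (f (h (s (f (m) (g)) (u))) (w (s (f (m) (g)) (u))))))
3. (f (h (s (f (h (u)) (w (u))) (f (h (u)) (w (u))))) (w (f (h (s (f (m) (g)) (u))) (w (s (f (m) (g)) (u))))))  →  (f (h (s (f (h (u)) (w (u))) (f (h (u)) (w (u))))) (w (f (h (f (m) (g))) (w (s (f (m) (g)) (u))))))
4. (f (h (s (f (h (u)) (w (u))) (f (h (u)) (w (u))))) (w (f (h (f (m) (g))) (w (s (f (m) (g)) (u))))))  →  (f (h (s (f (h (u)) (w (u))) (f (h (u)) (w (u))))) (w (f (h (f (m) (g))) (w (f (m) (g))))))


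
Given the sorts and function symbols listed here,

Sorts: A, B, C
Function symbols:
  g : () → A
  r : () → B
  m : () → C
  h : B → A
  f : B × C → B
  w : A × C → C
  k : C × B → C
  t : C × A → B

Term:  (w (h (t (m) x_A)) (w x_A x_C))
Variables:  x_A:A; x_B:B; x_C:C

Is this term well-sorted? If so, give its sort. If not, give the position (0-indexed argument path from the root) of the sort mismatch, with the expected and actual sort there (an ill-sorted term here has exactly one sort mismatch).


      (m) : C
      x_A : A
    (t (m) x_A) : B
  (h (t (m) x_A)) : A
    x_A : A
    x_C : C
  (w x_A x_C) : C
(w (h (t (m) x_A)) (w x_A x_C)) : C

well-sorted; sort = C


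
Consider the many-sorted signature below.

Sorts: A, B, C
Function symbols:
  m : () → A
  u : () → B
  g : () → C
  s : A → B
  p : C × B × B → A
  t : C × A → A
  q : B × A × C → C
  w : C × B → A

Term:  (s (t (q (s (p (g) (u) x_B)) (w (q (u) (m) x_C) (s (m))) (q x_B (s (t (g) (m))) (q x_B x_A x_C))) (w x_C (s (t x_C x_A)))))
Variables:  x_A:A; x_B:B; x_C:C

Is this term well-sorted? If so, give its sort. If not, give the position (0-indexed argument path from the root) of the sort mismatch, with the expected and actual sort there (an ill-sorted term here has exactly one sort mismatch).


          (g) : C
          (u) : B
          x_B : B
        (p (g) (u) x_B) : A
      (s (p (g) (u) x_B)) : B
          (u) : B
          (m) : A
          x_C : C
        (q (u) (m) x_C) : C
          (m) : A
        (s (m)) : B
      (w (q (u) (m) x_C) (s (m))) : A
        x_B : B
            (g) : C
            (m) : A
          (t (g) (m)) : A
        (s (t (g) (m))) : B
          x_B : B
          x_A : A
          x_C : C
        (q x_B x_A x_C) : C
      (q x_B (s (t (g) (m))) (q x_B x_A x_C)) : ✗ arg 1 at [0, 0, 2, 1] has sort B, expected A
      x_C : C
          x_C : C
          x_A : A
        (t x_C x_A) : A
      (s (t x_C x_A)) : B
    (w x_C (s (t x_C x_A))) : A

ill-sorted at position [0, 0, 2, 1]: expected A, got B


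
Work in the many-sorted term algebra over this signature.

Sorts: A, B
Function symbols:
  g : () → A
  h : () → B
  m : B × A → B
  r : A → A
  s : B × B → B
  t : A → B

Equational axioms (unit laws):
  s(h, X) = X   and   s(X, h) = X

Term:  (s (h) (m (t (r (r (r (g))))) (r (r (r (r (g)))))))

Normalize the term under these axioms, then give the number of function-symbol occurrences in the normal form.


size = 11

1. (s (h) (m (t (r (r (r (g))))) (r (r (r (r (g)))))))  →  (m (t (r (r (r (g))))) (r (r (r (r (g))))))
normal form: (m (t (r (r (r (g))))) (r (r (r (r (g))))))


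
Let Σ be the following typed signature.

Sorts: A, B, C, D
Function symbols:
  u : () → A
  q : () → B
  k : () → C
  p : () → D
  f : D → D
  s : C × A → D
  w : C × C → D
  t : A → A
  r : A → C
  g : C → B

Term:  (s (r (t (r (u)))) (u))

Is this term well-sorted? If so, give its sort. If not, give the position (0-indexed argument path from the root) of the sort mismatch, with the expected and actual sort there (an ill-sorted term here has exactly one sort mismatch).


ill-sorted at position [0, 0, 0]: expected A, got C

        (u) : A
      (r (u)) : C
    (t (r (u))) : ✗ arg 0 at [0, 0, 0] has sort C, expected A
  (u) : A


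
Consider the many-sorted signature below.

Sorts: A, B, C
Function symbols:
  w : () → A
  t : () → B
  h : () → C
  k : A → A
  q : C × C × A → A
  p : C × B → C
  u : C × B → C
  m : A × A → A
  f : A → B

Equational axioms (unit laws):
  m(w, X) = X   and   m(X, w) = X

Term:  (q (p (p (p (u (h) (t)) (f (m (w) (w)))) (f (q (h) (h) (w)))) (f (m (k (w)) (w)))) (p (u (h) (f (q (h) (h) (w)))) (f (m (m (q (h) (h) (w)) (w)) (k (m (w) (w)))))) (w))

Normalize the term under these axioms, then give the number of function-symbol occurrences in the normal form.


1. (q (p (p (p (u (h) (t)) (f (m (w) (w)))) (f (q (h) (h) (w)))) (f (m (k (w)) (w)))) (p (u (h) (f (q (h) (h) (w)))) (f (m (m (q (h) (h) (w)) (w)) (k (m (w) (w)))))) (w))  →  (q (p (p (p (u (h) (t)) (f (w))) (f (q (h) (h) (w)))) (f (m (k (w)) (w)))) (p (u (h) (f (q (h) (h) (w)))) (f (m (m (q (h) (h) (w)) (w)) (k (m (w) (w)))))) (w))
2. (q (p (p (p (u (h) (t)) (f (w))) (f (q (h) (h) (w)))) (f (m (k (w)) (w)))) (p (u (h) (f (q (h) (h) (w)))) (f (m (m (q (h) (h) (w)) (w)) (k (m (w) (w)))))) (w))  →  (q (p (p (p (u (h) (t)) (f (w))) (f (q (h) (h) (w)))) (f (k (w)))) (p (u (h) (f (q (h) (h) (w)))) (f (m (m (q (h) (h) (w)) (w)) (k (m (w) (w)))))) (w))
3. (q (p (p (p (u (h) (t)) (f (w))) (f (q (h) (h) (w)))) (f (k (w)))) (p (u (h) (f (q (h) (h) (w)))) (f (m (m (q (h) (h) (w)) (w)) (k (m (w) (w)))))) (w))  →  (q (p (p (p (u (h) (t)) (f (w))) (f (q (h) (h) (w)))) (f (k (w)))) (p (u (h) (f (q (h) (h) (w)))) (f (m (q (h) (h) (w)) (k (m (w) (w)))))) (w))
4. (q (p (p (p (u (h) (t)) (f (w))) (f (q (h) (h) (w)))) (f (k (w)))) (p (u (h) (f (q (h) (h) (w)))) (f (m (q (h) (h) (w)) (k (m (w) (w)))))) (w))  →  (q (p (p (p (u (h) (t)) (f (w))) (f (q (h) (h) (w)))) (f (k (w)))) (p (u (h) (f (q (h) (h) (w)))) (f (m (q (h) (h) (w)) (k (w))))) (w))
normal form: (q (p (p (p (u (h) (t)) (f (w))) (f (q (h) (h) (w)))) (f (k (w)))) (p (u (h) (f (q (h) (h) (w)))) (f (m (q (h) (h) (w)) (k (w))))) (w))

size = 34


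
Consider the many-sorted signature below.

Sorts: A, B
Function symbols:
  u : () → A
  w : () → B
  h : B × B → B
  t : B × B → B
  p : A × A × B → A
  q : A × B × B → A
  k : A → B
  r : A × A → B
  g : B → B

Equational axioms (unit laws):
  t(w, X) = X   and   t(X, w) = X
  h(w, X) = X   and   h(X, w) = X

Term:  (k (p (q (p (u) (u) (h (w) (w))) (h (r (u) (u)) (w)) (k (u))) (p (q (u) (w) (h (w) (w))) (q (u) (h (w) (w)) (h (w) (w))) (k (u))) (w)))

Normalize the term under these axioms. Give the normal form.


1. (k (p (q (p (u) (u) (h (w) (w))) (h (r (u) (u)) (w)) (k (u))) (p (q (u) (w) (h (w) (w))) (q (u) (h (w) (w)) (h (w) (w))) (k (u))) (w)))  →  (k (p (q (p (u) (u) (w)) (h (r (u) (u)) (w)) (k (u))) (p (q (u) (w) (h (w) (w))) (q (u) (h (w) (w)) (h (w) (w))) (k (u))) (w)))
2. (k (p (q (p (u) (u) (w)) (h (r (u) (u)) (w)) (k (u))) (p (q (u) (w) (h (w) (w))) (q (u) (h (w) (w)) (h (w) (w))) (k (u))) (w)))  →  (k (p (q (p (u) (u) (w)) (r (u) (u)) (k (u))) (p (q (u) (w) (h (w) (w))) (q (u) (h (w) (w)) (h (w) (w))) (k (u))) (w)))
3. (k (p (q (p (u) (u) (w)) (r (u) (u)) (k (u))) (p (q (u) (w) (h (w) (w))) (q (u) (h (w) (w)) (h (w) (w))) (k (u))) (w)))  →  (k (p (q (p (u) (u) (w)) (r (u) (u)) (k (u))) (p (q (u) (w) (w)) (q (u) (h (w) (w)) (h (w) (w))) (k (u))) (w)))
4. (k (p (q (p (u) (u) (w)) (r (u) (u)) (k (u))) (p (q (u) (w) (w)) (q (u) (h (w) (w)) (h (w) (w))) (k (u))) (w)))  →  (k (p (q (p (u) (u) (w)) (r (u) (u)) (k (u))) (p (q (u) (w) (w)) (q (u) (w) (h (w) (w))) (k (u))) (w)))
5. (k (p (q (p (u) (u) (w)) (r (u) (u)) (k (u))) (p (q (u) (w) (w)) (q (u) (w) (h (w) (w))) (k (u))) (w)))  →  (k (p (q (p (u) (u) (w)) (r (u) (u)) (k (u))) (p (q (u) (w) (w)) (q (u) (w) (w)) (k (u))) (w)))

normal form = (k (p (q (p (u) (u) (w)) (r (u) (u)) (k (u))) (p (q (u) (w) (w)) (q (u) (w) (w)) (k (u))) (w)))


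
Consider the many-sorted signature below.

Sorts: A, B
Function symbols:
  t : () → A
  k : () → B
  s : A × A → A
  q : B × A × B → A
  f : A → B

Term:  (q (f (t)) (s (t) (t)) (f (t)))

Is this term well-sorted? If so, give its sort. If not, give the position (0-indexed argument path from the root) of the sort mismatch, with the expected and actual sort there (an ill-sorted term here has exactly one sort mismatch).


    (t) : A
  (f (t)) : B
    (t) : A
    (t) : A
  (s (t) (t)) : A
    (t) : A
  (f (t)) : B
(q (f (t)) (s (t) (t)) (f (t))) : A

well-sorted; sort = A


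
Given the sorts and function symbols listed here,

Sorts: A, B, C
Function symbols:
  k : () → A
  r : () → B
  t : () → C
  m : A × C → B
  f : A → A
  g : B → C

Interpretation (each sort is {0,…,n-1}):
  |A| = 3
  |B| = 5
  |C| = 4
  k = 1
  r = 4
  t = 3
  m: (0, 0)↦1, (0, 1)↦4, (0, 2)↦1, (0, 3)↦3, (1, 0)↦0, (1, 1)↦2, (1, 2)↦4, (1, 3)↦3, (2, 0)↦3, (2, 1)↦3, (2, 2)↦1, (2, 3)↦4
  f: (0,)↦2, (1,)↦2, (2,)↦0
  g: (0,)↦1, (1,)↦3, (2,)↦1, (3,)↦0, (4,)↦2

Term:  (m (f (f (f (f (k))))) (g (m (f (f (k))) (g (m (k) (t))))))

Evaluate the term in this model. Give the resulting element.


  k = 1
  (f (k)) = f(1,) = 2
  (f (f (k))) = f(2,) = 0
  (f (f (f (k)))) = f(0,) = 2
  (f (f (f (f (k))))) = f(2,) = 0
  k = 1
  (f (k)) = f(1,) = 2
  (f (f (k))) = f(2,) = 0
  k = 1
  t = 3
  (m (k) (t)) = m(1, 3) = 3
  (g (m (k) (t))) = g(3,) = 0
  (m (f (f (k))) (g (m (k) (t)))) = m(0, 0) = 1
  (g (m (f (f (k))) (g (m (k) (t))))) = g(1,) = 3
  (m (f (f (f (f (k))))) (g (m (f (f (k))) (g (m (k) (t)))))) = m(0, 3) = 3

value = 3


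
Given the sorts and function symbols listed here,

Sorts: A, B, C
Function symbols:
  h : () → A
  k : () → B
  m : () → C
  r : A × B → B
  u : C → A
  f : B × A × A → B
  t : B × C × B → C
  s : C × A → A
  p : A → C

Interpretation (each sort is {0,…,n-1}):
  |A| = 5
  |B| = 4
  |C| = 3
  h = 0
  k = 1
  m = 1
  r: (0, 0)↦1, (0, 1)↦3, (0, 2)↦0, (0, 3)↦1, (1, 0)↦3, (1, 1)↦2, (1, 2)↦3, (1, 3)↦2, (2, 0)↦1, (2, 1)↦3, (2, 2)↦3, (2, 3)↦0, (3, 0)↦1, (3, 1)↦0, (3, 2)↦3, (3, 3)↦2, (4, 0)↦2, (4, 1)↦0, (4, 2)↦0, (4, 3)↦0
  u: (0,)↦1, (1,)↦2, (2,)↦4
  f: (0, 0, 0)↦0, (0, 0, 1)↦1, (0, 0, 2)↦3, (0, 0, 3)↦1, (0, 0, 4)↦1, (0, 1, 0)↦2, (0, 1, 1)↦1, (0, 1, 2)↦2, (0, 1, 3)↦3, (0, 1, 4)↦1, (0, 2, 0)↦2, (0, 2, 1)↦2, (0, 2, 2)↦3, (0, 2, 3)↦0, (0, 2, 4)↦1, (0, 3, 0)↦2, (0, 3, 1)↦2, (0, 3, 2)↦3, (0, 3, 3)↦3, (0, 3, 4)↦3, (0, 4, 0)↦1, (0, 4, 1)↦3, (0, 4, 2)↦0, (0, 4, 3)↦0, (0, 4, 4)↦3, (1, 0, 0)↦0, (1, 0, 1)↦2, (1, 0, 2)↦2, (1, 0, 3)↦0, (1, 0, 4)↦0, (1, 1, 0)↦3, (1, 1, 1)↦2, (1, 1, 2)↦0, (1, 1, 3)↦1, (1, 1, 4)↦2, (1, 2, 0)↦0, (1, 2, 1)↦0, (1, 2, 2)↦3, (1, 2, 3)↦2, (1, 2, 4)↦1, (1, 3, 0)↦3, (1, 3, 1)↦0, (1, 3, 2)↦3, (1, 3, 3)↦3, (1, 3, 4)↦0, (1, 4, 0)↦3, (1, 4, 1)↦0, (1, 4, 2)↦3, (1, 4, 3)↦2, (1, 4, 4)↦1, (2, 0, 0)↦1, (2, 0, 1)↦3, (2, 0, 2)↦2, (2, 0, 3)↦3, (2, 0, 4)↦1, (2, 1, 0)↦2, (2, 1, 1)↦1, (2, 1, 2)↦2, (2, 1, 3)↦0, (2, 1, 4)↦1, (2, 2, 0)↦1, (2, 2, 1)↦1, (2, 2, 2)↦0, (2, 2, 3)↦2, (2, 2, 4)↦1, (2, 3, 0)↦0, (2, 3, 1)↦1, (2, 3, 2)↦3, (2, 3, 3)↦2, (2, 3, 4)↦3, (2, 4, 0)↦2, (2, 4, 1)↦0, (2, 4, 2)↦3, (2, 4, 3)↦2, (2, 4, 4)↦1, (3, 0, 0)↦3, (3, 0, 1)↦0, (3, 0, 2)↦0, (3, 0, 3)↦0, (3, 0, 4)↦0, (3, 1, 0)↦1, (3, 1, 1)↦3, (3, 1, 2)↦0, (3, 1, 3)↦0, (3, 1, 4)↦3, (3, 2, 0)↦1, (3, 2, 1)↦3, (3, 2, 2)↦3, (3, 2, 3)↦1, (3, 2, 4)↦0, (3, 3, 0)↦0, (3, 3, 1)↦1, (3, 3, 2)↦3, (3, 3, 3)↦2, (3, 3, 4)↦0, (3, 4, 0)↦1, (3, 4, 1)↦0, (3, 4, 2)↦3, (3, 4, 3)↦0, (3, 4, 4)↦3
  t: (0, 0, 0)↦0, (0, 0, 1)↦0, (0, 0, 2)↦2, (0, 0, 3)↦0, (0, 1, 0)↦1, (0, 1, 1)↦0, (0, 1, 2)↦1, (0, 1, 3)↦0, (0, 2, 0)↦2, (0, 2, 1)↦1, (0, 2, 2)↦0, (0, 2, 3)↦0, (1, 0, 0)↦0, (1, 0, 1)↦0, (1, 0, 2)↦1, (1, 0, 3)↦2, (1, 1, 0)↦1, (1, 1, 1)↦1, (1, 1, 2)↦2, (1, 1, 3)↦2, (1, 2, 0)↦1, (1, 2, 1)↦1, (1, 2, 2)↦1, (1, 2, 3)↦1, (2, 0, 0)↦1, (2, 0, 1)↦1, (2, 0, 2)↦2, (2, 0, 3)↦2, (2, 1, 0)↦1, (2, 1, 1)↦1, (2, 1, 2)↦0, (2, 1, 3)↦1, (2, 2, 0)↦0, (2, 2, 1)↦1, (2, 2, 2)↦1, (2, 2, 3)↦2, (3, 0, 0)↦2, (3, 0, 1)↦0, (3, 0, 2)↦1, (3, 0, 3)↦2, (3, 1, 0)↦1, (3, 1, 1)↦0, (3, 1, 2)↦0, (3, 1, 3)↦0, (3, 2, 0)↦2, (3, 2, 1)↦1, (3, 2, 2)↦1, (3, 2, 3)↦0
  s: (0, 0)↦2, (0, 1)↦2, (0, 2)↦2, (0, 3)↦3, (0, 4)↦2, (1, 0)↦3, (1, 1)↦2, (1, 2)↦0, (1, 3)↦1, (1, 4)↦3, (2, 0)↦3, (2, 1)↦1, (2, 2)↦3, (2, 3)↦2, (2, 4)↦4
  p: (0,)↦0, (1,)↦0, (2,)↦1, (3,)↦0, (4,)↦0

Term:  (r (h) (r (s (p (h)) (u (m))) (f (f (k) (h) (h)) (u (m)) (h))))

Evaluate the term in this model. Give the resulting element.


  h = 0
  h = 0
  (p (h)) = p(0,) = 0
  m = 1
  (u (m)) = u(1,) = 2
  (s (p (h)) (u (m))) = s(0, 2) = 2
  k = 1
  h = 0
  h = 0
  (f (k) (h) (h)) = f(1, 0, 0) = 0
  m = 1
  (u (m)) = u(1,) = 2
  h = 0
  (f (f (k) (h) (h)) (u (m)) (h)) = f(0, 2, 0) = 2
  (r (s (p (h)) (u (m))) (f (f (k) (h) (h)) (u (m)) (h))) = r(2, 2) = 3
  (r (h) (r (s (p (h)) (u (m))) (f (f (k) (h) (h)) (u (m)) (h)))) = r(0, 3) = 1

value = 1


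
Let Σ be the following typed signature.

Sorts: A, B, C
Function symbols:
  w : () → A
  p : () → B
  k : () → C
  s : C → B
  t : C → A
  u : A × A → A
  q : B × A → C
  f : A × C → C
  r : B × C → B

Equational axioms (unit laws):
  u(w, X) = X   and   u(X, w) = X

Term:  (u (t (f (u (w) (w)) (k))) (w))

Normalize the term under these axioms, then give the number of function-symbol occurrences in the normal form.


size = 4

1. (u (t (f (u (w) (w)) (k))) (w))  →  (t (f (u (w) (w)) (k)))
2. (t (f (u (w) (w)) (k)))  →  (t (f (w) (k)))
normal form: (t (f (w) (k)))


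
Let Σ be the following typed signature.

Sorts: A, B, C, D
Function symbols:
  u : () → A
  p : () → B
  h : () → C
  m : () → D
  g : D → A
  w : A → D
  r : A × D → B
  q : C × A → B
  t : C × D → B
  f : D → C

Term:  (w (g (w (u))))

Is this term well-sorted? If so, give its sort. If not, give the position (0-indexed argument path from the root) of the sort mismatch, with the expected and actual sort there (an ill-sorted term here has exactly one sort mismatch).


      (u) : A
    (w (u)) : D
  (g (w (u))) : A
(w (g (w (u)))) : D

well-sorted; sort = D


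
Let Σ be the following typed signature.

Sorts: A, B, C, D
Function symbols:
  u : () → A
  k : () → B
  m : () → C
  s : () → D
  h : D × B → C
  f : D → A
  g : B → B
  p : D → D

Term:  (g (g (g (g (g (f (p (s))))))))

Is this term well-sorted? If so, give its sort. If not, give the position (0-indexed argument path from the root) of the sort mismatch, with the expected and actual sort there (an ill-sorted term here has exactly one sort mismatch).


              (s) : D
            (p (s)) : D
          (f (p (s))) : A
        (g (f (p (s)))) : ✗ arg 0 at [0, 0, 0, 0, 0] has sort A, expected B

ill-sorted at position [0, 0, 0, 0, 0]: expected B, got A


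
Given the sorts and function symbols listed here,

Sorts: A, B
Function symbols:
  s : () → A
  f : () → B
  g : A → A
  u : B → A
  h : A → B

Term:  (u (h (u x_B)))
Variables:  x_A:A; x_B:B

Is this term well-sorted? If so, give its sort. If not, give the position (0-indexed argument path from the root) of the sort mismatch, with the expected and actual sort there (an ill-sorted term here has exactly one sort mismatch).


      x_B : B
    (u x_B) : A
  (h (u x_B)) : B
(u (h (u x_B))) : A

well-sorted; sort = A


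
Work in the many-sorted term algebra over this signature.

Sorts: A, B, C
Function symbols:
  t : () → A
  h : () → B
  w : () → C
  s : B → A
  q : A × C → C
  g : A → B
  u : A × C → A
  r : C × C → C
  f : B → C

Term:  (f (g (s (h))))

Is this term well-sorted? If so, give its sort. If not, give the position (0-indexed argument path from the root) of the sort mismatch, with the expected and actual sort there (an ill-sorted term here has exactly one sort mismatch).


well-sorted; sort = C

      (h) : B
    (s (h)) : A
  (g (s (h))) : B
(f (g (s (h)))) : C


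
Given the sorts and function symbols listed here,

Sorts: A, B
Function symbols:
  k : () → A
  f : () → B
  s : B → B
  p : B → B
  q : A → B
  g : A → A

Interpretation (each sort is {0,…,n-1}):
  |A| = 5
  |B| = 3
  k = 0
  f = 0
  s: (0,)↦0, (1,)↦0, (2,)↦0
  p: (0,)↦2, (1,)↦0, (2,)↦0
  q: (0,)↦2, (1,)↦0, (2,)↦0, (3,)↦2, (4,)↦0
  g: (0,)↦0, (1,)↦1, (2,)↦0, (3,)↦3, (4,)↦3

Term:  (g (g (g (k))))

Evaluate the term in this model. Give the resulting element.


  k = 0
  (g (k)) = g(0,) = 0
  (g (g (k))) = g(0,) = 0
  (g (g (g (k)))) = g(0,) = 0

value = 0


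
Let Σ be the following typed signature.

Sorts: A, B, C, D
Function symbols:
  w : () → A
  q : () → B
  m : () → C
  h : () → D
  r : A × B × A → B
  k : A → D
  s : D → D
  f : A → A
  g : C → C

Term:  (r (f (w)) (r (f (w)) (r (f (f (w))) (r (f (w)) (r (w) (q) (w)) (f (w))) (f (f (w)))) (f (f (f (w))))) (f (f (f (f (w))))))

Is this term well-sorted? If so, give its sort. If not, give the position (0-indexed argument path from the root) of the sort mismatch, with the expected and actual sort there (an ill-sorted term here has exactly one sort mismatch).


well-sorted; sort = B

    (w) : A
  (f (w)) : A
      (w) : A
    (f (w)) : A
          (w) : A
        (f (w)) : A
      (f (f (w))) : A
          (w) : A
        (f (w)) : A
          (w) : A
          (q) : B
          (w) : A
        (r (w) (q) (w)) : B
          (w) : A
        (f (w)) : A
      (r (f (w)) (r (w) (q) (w)) (f (w))) : B
          (w) : A
        (f (w)) : A
      (f (f (w))) : A
    (r (f (f (w))) (r (f (w)) (r (w) (q) (w)) (f (w))) (f (f (w)))) : B
          (w) : A
        (f (w)) : A
      (f (f (w))) : A
    (f (f (f (w)))) : A
  (r (f (w)) (r (f (f (w))) (r (f (w)) (r (w) (q) (w)) (f (w))) (f (f (w)))) (f (f (f (w))))) : B
          (w) : A
        (f (w)) : A
      (f (f (w))) : A
    (f (f (f (w)))) : A
  (f (f (f (f (w))))) : A
(r (f (w)) (r (f (w)) (r (f (f (w))) (r (f (w)) (r (w) (q) (w)) (f (w))) (f (f (w)))) (f (f (f (w))))) (f (f (f (f (w)))))) : B


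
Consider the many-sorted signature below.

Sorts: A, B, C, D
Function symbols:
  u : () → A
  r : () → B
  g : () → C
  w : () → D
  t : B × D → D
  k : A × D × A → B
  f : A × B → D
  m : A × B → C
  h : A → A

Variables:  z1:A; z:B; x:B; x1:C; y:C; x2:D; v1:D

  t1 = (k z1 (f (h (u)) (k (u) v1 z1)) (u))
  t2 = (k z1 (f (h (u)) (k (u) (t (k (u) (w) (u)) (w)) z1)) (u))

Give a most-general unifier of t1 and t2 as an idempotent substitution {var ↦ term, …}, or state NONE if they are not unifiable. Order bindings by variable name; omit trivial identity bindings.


{v1 ↦ (t (k (u) (w) (u)) (w))}


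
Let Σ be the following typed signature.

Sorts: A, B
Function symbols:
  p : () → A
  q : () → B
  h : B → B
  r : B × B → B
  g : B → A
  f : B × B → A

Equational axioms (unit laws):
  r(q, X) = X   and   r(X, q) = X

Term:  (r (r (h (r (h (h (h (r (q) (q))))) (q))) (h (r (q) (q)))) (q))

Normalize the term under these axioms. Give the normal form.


1. (r (r (h (r (h (h (h (r (q) (q))))) (q))) (h (r (q) (q)))) (q))  →  (r (h (r (h (h (h (r (q) (q))))) (q))) (h (r (q) (q))))
2. (r (h (r (h (h (h (r (q) (q))))) (q))) (h (r (q) (q))))  →  (r (h (h (h (h (r (q) (q)))))) (h (r (q) (q))))
3. (r (h (h (h (h (r (q) (q)))))) (h (r (q) (q))))  →  (r (h (h (h (h (q))))) (h (r (q) (q))))
4. (r (h (h (h (h (q))))) (h (r (q) (q))))  →  (r (h (h (h (h (q))))) (h (q)))

normal form = (r (h (h (h (h (q))))) (h (q)))


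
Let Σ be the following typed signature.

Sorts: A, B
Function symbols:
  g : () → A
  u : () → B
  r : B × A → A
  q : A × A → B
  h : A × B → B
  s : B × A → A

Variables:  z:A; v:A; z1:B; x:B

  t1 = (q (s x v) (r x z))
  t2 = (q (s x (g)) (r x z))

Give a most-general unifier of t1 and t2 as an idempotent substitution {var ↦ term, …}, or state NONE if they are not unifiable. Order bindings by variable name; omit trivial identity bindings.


{v ↦ (g)}


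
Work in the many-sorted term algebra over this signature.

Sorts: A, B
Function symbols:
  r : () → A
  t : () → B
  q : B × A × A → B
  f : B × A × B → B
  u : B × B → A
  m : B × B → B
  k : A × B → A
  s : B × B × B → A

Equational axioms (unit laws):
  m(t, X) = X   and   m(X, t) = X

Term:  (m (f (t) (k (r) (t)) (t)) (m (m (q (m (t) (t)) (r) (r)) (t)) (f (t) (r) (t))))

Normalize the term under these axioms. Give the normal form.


1. (m (f (t) (k (r) (t)) (t)) (m (m (q (m (t) (t)) (r) (r)) (t)) (f (t) (r) (t))))  →  (m (f (t) (k (r) (t)) (t)) (m (q (m (t) (t)) (r) (r)) (f (t) (r) (t))))
2. (m (f (t) (k (r) (t)) (t)) (m (q (m (t) (t)) (r) (r)) (f (t) (r) (t))))  →  (m (f (t) (k (r) (t)) (t)) (m (q (t) (r) (r)) (f (t) (r) (t))))

normal form = (m (f (t) (k (r) (t)) (t)) (m (q (t) (r) (r)) (f (t) (r) (t))))


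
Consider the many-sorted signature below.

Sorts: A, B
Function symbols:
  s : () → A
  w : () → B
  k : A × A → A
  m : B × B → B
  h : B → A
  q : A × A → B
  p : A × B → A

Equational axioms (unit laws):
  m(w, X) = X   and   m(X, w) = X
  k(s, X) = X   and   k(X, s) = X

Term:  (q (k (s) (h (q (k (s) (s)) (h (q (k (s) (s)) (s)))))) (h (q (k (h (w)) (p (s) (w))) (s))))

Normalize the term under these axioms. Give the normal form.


1. (q (k (s) (h (q (k (s) (s)) (h (q (k (s) (s)) (s)))))) (h (q (k (h (w)) (p (s) (w))) (s))))  →  (q (h (q (k (s) (s)) (h (q (k (s) (s)) (s))))) (h (q (k (h (w)) (p (s) (w))) (s))))
2. (q (h (q (k (s) (s)) (h (q (k (s) (s)) (s))))) (h (q (k (h (w)) (p (s) (w))) (s))))  →  (q (h (q (s) (h (q (k (s) (s)) (s))))) (h (q (k (h (w)) (p (s) (w))) (s))))
3. (q (h (q (s) (h (q (k (s) (s)) (s))))) (h (q (k (h (w)) (p (s) (w))) (s))))  →  (q (h (q (s) (h (q (s) (s))))) (h (q (k (h (w)) (p (s) (w))) (s))))

normal form = (q (h (q (s) (h (q (s) (s))))) (h (q (k (h (w)) (p (s) (w))) (s))))


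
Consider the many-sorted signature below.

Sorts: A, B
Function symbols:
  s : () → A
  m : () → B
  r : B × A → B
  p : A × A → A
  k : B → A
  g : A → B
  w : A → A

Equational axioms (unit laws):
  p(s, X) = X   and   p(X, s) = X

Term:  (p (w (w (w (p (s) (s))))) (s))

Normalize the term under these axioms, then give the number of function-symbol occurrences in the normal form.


size = 4

1. (p (w (w (w (p (s) (s))))) (s))  →  (w (w (w (p (s) (s)))))
2. (w (w (w (p (s) (s)))))  →  (w (w (w (s))))
normal form: (w (w (w (s))))


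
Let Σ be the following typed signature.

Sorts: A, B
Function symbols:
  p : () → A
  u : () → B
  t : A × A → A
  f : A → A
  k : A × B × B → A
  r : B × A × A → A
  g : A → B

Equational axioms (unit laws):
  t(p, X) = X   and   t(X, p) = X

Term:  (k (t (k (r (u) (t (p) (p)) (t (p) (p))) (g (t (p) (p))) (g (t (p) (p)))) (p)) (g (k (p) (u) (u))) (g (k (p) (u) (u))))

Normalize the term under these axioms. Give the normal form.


normal form = (k (k (r (u) (p) (p)) (g (p)) (g (p))) (g (k (p) (u) (u))) (g (k (p) (u) (u))))

1. (k (t (k (r (u) (t (p) (p)) (t (p) (p))) (g (t (p) (p))) (g (t (p) (p)))) (p)) (g (k (p) (u) (u))) (g (k (p) (u) (u))))  →  (k (k (r (u) (t (p) (p)) (t (p) (p))) (g (t (p) (p))) (g (t (p) (p)))) (g (k (p) (u) (u))) (g (k (p) (u) (u))))
2. (k (k (r (u) (t (p) (p)) (t (p) (p))) (g (t (p) (p))) (g (t (p) (p)))) (g (k (p) (u) (u))) (g (k (p) (u) (u))))  →  (k (k (r (u) (p) (t (p) (p))) (g (t (p) (p))) (g (t (p) (p)))) (g (k (p) (u) (u))) (g (k (p) (u) (u))))
3. (k (k (r (u) (p) (t (p) (p))) (g (t (p) (p))) (g (t (p) (p)))) (g (k (p) (u) (u))) (g (k (p) (u) (u))))  →  (k (k (r (u) (p) (p)) (g (t (p) (p))) (g (t (p) (p)))) (g (k (p) (u) (u))) (g (k (p) (u) (u))))
4. (k (k (r (u) (p) (p)) (g (t (p) (p))) (g (t (p) (p)))) (g (k (p) (u) (u))) (g (k (p) (u) (u))))  →  (k (k (r (u) (p) (p)) (g (p)) (g (t (p) (p)))) (g (k (p) (u) (u))) (g (k (p) (u) (u))))
5. (k (k (r (u) (p) (p)) (g (p)) (g (t (p) (p)))) (g (k (p) (u) (u))) (g (k (p) (u) (u))))  →  (k (k (r (u) (p) (p)) (g (p)) (g (p))) (g (k (p) (u) (u))) (g (k (p) (u) (u))))


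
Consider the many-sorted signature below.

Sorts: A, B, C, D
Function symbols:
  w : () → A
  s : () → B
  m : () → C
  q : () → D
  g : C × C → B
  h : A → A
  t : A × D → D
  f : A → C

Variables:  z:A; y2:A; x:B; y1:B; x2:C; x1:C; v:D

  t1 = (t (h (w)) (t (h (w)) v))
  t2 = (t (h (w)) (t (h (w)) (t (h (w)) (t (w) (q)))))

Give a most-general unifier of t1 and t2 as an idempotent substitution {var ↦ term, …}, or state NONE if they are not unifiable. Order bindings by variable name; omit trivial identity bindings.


{v ↦ (t (h (w)) (t (w) (q)))}


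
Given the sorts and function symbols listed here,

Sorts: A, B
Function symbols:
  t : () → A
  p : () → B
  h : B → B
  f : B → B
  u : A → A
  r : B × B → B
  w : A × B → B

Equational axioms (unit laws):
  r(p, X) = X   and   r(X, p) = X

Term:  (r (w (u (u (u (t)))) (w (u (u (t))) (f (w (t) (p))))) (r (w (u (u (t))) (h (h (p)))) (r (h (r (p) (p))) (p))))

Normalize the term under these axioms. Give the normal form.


normal form = (r (w (u (u (u (t)))) (w (u (u (t))) (f (w (t) (p))))) (r (w (u (u (t))) (h (h (p)))) (h (p))))

1. (r (w (u (u (u (t)))) (w (u (u (t))) (f (w (t) (p))))) (r (w (u (u (t))) (h (h (p)))) (r (h (r (p) (p))) (p))))  →  (r (w (u (u (u (t)))) (w (u (u (t))) (f (w (t) (p))))) (r (w (u (u (t))) (h (h (p)))) (h (r (p) (p)))))
2. (r (w (u (u (u (t)))) (w (u (u (t))) (f (w (t) (p))))) (r (w (u (u (t))) (h (h (p)))) (h (r (p) (p)))))  →  (r (w (u (u (u (t)))) (w (u (u (t))) (f (w (t) (p))))) (r (w (u (u (t))) (h (h (p)))) (h (p))))


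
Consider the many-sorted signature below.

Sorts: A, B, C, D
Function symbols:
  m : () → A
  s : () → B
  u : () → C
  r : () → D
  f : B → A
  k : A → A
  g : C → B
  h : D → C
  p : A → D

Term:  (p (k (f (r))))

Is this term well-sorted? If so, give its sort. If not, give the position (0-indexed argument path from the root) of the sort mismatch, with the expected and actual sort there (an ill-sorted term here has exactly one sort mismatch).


ill-sorted at position [0, 0, 0]: expected B, got D

      (r) : D
    (f (r)) : ✗ arg 0 at [0, 0, 0] has sort D, expected B


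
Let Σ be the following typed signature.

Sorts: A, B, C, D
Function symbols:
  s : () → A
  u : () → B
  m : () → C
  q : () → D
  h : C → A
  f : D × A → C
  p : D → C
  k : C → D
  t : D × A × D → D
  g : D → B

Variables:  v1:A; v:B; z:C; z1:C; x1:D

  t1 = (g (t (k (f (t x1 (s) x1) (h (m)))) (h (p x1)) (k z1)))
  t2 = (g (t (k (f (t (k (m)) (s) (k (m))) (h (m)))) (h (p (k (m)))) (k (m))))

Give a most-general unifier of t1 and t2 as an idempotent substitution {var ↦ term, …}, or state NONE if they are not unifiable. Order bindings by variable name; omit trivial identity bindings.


{x1 ↦ (k (m)), z1 ↦ (m)}


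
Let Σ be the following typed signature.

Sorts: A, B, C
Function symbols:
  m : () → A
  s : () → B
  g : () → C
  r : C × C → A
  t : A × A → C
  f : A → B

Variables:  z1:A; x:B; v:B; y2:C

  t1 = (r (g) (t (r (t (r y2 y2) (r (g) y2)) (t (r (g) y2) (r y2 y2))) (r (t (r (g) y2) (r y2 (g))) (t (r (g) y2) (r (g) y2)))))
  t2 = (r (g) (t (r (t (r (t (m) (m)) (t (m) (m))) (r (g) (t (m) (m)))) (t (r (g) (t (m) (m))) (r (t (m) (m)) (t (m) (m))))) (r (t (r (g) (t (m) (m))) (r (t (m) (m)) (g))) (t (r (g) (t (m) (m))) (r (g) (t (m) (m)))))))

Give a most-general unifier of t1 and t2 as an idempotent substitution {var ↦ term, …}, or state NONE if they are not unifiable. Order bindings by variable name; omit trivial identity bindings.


{y2 ↦ (t (m) (m))}


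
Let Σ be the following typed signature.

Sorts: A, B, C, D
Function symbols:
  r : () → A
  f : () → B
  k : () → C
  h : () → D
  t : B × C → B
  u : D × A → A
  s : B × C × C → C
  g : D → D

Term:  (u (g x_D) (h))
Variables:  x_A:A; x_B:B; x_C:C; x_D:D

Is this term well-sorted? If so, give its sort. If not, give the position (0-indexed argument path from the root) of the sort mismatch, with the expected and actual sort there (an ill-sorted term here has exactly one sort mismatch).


    x_D : D
  (g x_D) : D
  (h) : D
(u (g x_D) (h)) : ✗ arg 1 at [1] has sort D, expected A

ill-sorted at position [1]: expected A, got D


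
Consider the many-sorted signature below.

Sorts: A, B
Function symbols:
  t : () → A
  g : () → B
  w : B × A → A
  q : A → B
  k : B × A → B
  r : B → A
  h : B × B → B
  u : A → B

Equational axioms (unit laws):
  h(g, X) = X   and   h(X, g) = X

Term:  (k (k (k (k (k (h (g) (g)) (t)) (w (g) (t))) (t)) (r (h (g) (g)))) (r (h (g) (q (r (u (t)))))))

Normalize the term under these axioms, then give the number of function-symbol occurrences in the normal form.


1. (k (k (k (k (k (h (g) (g)) (t)) (w (g) (t))) (t)) (r (h (g) (g)))) (r (h (g) (q (r (u (t)))))))  →  (k (k (k (k (k (g) (t)) (w (g) (t))) (t)) (r (h (g) (g)))) (r (h (g) (q (r (u (t)))))))
2. (k (k (k (k (k (g) (t)) (w (g) (t))) (t)) (r (h (g) (g)))) (r (h (g) (q (r (u (t)))))))  →  (k (k (k (k (k (g) (t)) (w (g) (t))) (t)) (r (g))) (r (h (g) (q (r (u (t)))))))
3. (k (k (k (k (k (g) (t)) (w (g) (t))) (t)) (r (g))) (r (h (g) (q (r (u (t)))))))  →  (k (k (k (k (k (g) (t)) (w (g) (t))) (t)) (r (g))) (r (q (r (u (t))))))
normal form: (k (k (k (k (k (g) (t)) (w (g) (t))) (t)) (r (g))) (r (q (r (u (t))))))

size = 18


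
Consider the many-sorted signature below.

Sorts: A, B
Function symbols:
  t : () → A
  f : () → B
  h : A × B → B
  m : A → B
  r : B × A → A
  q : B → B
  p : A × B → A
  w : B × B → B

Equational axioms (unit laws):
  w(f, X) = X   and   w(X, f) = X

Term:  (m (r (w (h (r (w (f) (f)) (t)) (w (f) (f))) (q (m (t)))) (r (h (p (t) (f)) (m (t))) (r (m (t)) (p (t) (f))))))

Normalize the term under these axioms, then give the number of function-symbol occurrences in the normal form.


size = 24

1. (m (r (w (h (r (w (f) (f)) (t)) (w (f) (f))) (q (m (t)))) (r (h (p (t) (f)) (m (t))) (r (m (t)) (p (t) (f))))))  →  (m (r (w (h (r (f) (t)) (w (f) (f))) (q (m (t)))) (r (h (p (t) (f)) (m (t))) (r (m (t)) (p (t) (f))))))
2. (m (r (w (h (r (f) (t)) (w (f) (f))) (q (m (t)))) (r (h (p (t) (f)) (m (t))) (r (m (t)) (p (t) (f))))))  →  (m (r (w (h (r (f) (t)) (f)) (q (m (t)))) (r (h (p (t) (f)) (m (t))) (r (m (t)) (p (t) (f))))))
normal form: (m (r (w (h (r (f) (t)) (f)) (q (m (t)))) (r (h (p (t) (f)) (m (t))) (r (m (t)) (p (t) (f))))))
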